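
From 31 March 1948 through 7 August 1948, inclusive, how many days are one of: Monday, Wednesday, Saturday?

31 March 1948 is a Wednesday.
That's 130 days from start to end, counting both.
130 = 7 × 18 + 4, so there are 18 full weeks plus 4 extra days.
Each full week contributes 3 days from the set (Mon, Wed, Sat): 18 × 3 = 54.
The 4 extra days are Wed, Thu, Fri, Sat — 2 of them qualify.
Total: 54 + 2 = 56.

56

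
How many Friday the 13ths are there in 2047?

2

The 13th falls on a Friday when the month's 13th has weekday Fri.
Jan 13 is Sun; Feb 13 is Wed; Mar 13 is Wed; Apr 13 is Sat; May 13 is Mon; Jun 13 is Thu; Jul 13 is Sat; Aug 13 is Tue; Sep 13 is Fri ✓; Oct 13 is Sun; Nov 13 is Wed; Dec 13 is Fri ✓.
Friday the 13ths: Sep, Dec.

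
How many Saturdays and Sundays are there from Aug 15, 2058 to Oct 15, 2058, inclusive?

18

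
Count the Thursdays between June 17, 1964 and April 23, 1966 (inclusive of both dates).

June 17, 1964 is a Wednesday.
From June 17, 1964 to April 23, 1966 is 676 days inclusive.
676 = 7 × 96 + 4, so there are 96 full weeks plus 4 extra days.
Each full week contributes one Thursday: 96 so far.
The 4 extra days are Wed, Thu, Fri, Sat — 1 of them qualifies.
Total: 96 + 1 = 97.

97 Thursdays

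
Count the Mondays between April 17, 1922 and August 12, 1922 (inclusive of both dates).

17 Mondays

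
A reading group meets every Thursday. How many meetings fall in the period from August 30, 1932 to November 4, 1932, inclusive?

10

August 30, 1932 is a Tuesday.
That's 67 days from start to end, counting both.
67 = 7 × 9 + 4, so there are 9 full weeks plus 4 extra days.
Each full week contributes one Thursday: 9 so far.
The 4 extra days are Tue, Wed, Thu, Fri — 1 of them qualifies.
Total: 9 + 1 = 10.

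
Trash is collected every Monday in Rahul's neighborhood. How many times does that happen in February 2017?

4

February 1, 2017 is a Wednesday.
From February 1, 2017 to February 28, 2017 is 28 days inclusive.
28 = 7 × 4, so the span is exactly 4 full weeks.
Each full week contributes one Monday: 4 so far.
Total: 4.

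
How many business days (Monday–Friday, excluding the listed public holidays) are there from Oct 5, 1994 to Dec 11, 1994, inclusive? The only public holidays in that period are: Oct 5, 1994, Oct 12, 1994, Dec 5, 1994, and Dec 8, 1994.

Oct 5, 1994 is a Wednesday.
That's 68 days from start to end, counting both.
68 = 7 × 9 + 5, so there are 9 full weeks plus 5 extra days.
Each full week contributes 5 weekdays (Mon–Fri): 9 × 5 = 45.
The 5 extra days are Wed, Thu, Fri, Sat, Sun — 3 of them qualify.
Total: 45 + 3 = 48.
Holidays: Oct 5, 1994 (Wed); Oct 12, 1994 (Wed); Dec 5, 1994 (Mon); Dec 8, 1994 (Thu).
All 4 holidays fall on weekdays, so subtract 4.
Business days: 48 − 4 = 44.

44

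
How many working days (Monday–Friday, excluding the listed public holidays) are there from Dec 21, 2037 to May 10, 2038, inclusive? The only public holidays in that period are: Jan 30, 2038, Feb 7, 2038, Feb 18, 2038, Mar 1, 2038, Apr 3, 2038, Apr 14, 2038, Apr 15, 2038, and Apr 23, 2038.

Dec 21, 2037 is a Monday.
That's 141 days from start to end, counting both.
141 = 7 × 20 + 1, so there are 20 full weeks plus 1 extra day.
Each full week contributes 5 weekdays (Mon–Fri): 20 × 5 = 100.
The 1 extra day is Mon — 1 of them qualifies.
Total: 100 + 1 = 101.
Holidays: Jan 30, 2038 (Sat); Feb 7, 2038 (Sun); Feb 18, 2038 (Thu); Mar 1, 2038 (Mon); Apr 3, 2038 (Sat); Apr 14, 2038 (Wed); Apr 15, 2038 (Thu); Apr 23, 2038 (Fri).
5 of the 8 holidays fall on weekdays; the rest are weekends and were already excluded.
Business days: 101 − 5 = 96.

96 working days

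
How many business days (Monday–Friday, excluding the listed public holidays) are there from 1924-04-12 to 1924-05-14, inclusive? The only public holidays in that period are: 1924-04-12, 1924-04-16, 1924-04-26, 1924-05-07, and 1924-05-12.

1924-04-12 is a Saturday.
The range spans 33 days (inclusive of both endpoints).
33 = 7 × 4 + 5, so there are 4 full weeks plus 5 extra days.
Each full week contributes 5 weekdays (Mon–Fri): 4 × 5 = 20.
The 5 extra days are Sat, Sun, Mon, Tue, Wed — 3 of them qualify.
Total: 20 + 3 = 23.
Holidays: 1924-04-12 (Sat); 1924-04-16 (Wed); 1924-04-26 (Sat); 1924-05-07 (Wed); 1924-05-12 (Mon).
3 of the 5 holidays fall on weekdays; the rest are weekends and were already excluded.
Business days: 23 − 3 = 20.

20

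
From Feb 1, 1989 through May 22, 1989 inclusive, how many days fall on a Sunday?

16

Feb 1, 1989 is a Wednesday.
From Feb 1, 1989 to May 22, 1989 is 111 days inclusive.
111 = 7 × 15 + 6, so there are 15 full weeks plus 6 extra days.
Each full week contributes one Sunday: 15 so far.
The 6 extra days are Wed, Thu, Fri, Sat, Sun, Mon — 1 of them qualifies.
Total: 15 + 1 = 16.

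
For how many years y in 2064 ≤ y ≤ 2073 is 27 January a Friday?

2

Day of week of January 27 in each year:
2064: Sun, 2065: Tue, 2066: Wed, 2067: Thu, 2068: Fri ✓, 2069: Sun, 2070: Mon, 2071: Tue, 2072: Wed, 2073: Fri ✓
Fridays: 2068, 2073.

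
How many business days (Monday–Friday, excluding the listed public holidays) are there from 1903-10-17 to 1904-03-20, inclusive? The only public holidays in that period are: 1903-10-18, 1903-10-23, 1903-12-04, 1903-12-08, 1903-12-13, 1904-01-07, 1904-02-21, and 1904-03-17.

1903-10-17 is a Saturday.
That's 156 days from start to end, counting both.
156 = 7 × 22 + 2, so there are 22 full weeks plus 2 extra days.
Each full week contributes 5 weekdays (Mon–Fri): 22 × 5 = 110.
The 2 extra days are Sat, Sun — none qualify.
Total: 110 + 0 = 110.
Holidays: 1903-10-18 (Sun); 1903-10-23 (Fri); 1903-12-04 (Fri); 1903-12-08 (Tue); 1903-12-13 (Sun); 1904-01-07 (Thu); 1904-02-21 (Sun); 1904-03-17 (Thu).
5 of the 8 holidays fall on weekdays; the rest are weekends and were already excluded.
Business days: 110 − 5 = 105.

105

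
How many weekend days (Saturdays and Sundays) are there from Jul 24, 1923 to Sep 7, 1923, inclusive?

Jul 24, 1923 is a Tuesday.
From Jul 24, 1923 to Sep 7, 1923 is 46 days inclusive.
46 = 7 × 6 + 4, so there are 6 full weeks plus 4 extra days.
Each full week contributes 2 weekend days (Sat, Sun): 6 × 2 = 12.
The 4 extra days are Tuesday, Wednesday, Thursday, Friday — none qualify.
Total: 12 + 0 = 12.

12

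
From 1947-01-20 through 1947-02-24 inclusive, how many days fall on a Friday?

5 Fridays

1947-01-20 is a Monday.
That's 36 days from start to end, counting both.
36 = 7 × 5 + 1, so there are 5 full weeks plus 1 extra day.
Each full week contributes one Friday: 5 so far.
The 1 extra day is Monday — none qualify.
Total: 5 + 0 = 5.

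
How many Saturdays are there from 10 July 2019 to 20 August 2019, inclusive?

10 July 2019 is a Wednesday.
From 10 July 2019 to 20 August 2019 is 42 days inclusive.
42 = 7 × 6, so the span is exactly 6 full weeks.
Each full week contributes one Saturday: 6 so far.
Total: 6.

6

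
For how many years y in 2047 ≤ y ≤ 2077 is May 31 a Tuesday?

4

Day of week of May 31 in each year:
2047: Fri, 2048: Sun, 2049: Mon, 2050: Tue ✓, 2051: Wed, 2052: Fri, 2053: Sat, 2054: Sun, 2055: Mon, 2056: Wed, 2057: Thu, 2058: Fri, 2059: Sat, 2060: Mon, 2061: Tue ✓, 2062: Wed, 2063: Thu, 2064: Sat, 2065: Sun, 2066: Mon, 2067: Tue ✓, 2068: Thu, 2069: Fri, 2070: Sat, 2071: Sun, 2072: Tue ✓, 2073: Wed, 2074: Thu, 2075: Fri, 2076: Sun, 2077: Mon
Tuesdays: 2050, 2061, 2067, 2072.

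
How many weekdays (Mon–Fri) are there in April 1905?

1905-04-01 is a Saturday.
From 1905-04-01 to 1905-04-30 is 30 days inclusive.
30 = 7 × 4 + 2, so there are 4 full weeks plus 2 extra days.
Each full week contributes 5 weekdays (Mon–Fri): 4 × 5 = 20.
The 2 extra days are Sat, Sun — none qualify.
Total: 20 + 0 = 20.

20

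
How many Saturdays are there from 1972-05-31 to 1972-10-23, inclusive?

21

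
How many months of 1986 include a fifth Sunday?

A month has five Sundays exactly when Sunday falls within its first (length − 28) days.
Jan: 31 days, starts Wed → 5 of Wed, Thu, Fri
Feb: 28 days, starts Sat → 5 of (none)
Mar: 31 days, starts Sat → 5 of Sat, Sun, Mon ✓
Apr: 30 days, starts Tue → 5 of Tue, Wed
May: 31 days, starts Thu → 5 of Thu, Fri, Sat
Jun: 30 days, starts Sun → 5 of Sun, Mon ✓
Jul: 31 days, starts Tue → 5 of Tue, Wed, Thu
Aug: 31 days, starts Fri → 5 of Fri, Sat, Sun ✓
Sep: 30 days, starts Mon → 5 of Mon, Tue
Oct: 31 days, starts Wed → 5 of Wed, Thu, Fri
Nov: 30 days, starts Sat → 5 of Sat, Sun ✓
Dec: 31 days, starts Mon → 5 of Mon, Tue, Wed
Months with five Sundays: Mar, Jun, Aug, Nov.

4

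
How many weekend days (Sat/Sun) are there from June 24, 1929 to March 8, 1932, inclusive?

June 24, 1929 is a Monday.
From June 24, 1929 to March 8, 1932 is 989 days inclusive.
989 = 7 × 141 + 2, so there are 141 full weeks plus 2 extra days.
Each full week contributes 2 weekend days (Sat, Sun): 141 × 2 = 282.
The 2 extra days are Mon, Tue — none qualify.
Total: 282 + 0 = 282.

282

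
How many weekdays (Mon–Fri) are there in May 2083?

21 weekdays

2083-05-01 is a Saturday.
That's 31 days from start to end, counting both.
31 = 7 × 4 + 3, so there are 4 full weeks plus 3 extra days.
Each full week contributes 5 weekdays (Mon–Fri): 4 × 5 = 20.
The 3 extra days are Sat, Sun, Mon — 1 of them qualifies.
Total: 20 + 1 = 21.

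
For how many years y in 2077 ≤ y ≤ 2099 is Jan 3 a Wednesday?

Day of week of January 3 in each year:
2077: Sun, 2078: Mon, 2079: Tue, 2080: Wed ✓, 2081: Fri, 2082: Sat, 2083: Sun, 2084: Mon, 2085: Wed ✓, 2086: Thu, 2087: Fri, 2088: Sat, 2089: Mon, 2090: Tue, 2091: Wed ✓, 2092: Thu, 2093: Sat, 2094: Sun, 2095: Mon, 2096: Tue, 2097: Thu, 2098: Fri, 2099: Sat
Wednesdays: 2080, 2085, 2091.

3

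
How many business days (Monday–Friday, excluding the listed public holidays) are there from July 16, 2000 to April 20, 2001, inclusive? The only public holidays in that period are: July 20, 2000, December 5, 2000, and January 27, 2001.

July 16, 2000 is a Sunday.
From July 16, 2000 to April 20, 2001 is 279 days inclusive.
279 = 7 × 39 + 6, so there are 39 full weeks plus 6 extra days.
Each full week contributes 5 weekdays (Mon–Fri): 39 × 5 = 195.
The 6 extra days are Sun, Mon, Tue, Wed, Thu, Fri — 5 of them qualify.
Total: 195 + 5 = 200.
Holidays: July 20, 2000 (Thu); December 5, 2000 (Tue); January 27, 2001 (Sat).
2 of the 3 holidays fall on weekdays; the rest are weekends and were already excluded.
Business days: 200 − 2 = 198.

198 business days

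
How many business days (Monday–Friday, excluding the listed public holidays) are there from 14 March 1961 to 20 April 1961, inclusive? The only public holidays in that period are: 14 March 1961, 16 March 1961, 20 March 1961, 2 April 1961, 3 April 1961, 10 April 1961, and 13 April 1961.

14 March 1961 is a Tuesday.
That's 38 days from start to end, counting both.
38 = 7 × 5 + 3, so there are 5 full weeks plus 3 extra days.
Each full week contributes 5 weekdays (Mon–Fri): 5 × 5 = 25.
The 3 extra days are Tuesday, Wednesday, Thursday — 3 of them qualify.
Total: 25 + 3 = 28.
Holidays: 14 March 1961 (Tue); 16 March 1961 (Thu); 20 March 1961 (Mon); 2 April 1961 (Sun); 3 April 1961 (Mon); 10 April 1961 (Mon); 13 April 1961 (Thu).
6 of the 7 holidays fall on weekdays; the rest are weekends and were already excluded.
Business days: 28 − 6 = 22.

22 business days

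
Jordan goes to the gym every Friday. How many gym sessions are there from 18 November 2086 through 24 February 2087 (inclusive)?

14 Fridays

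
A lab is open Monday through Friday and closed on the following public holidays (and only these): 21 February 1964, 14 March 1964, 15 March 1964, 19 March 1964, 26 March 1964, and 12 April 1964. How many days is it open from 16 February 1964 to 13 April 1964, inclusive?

38 working days

16 February 1964 is a Sunday.
The range spans 58 days (inclusive of both endpoints).
58 = 7 × 8 + 2, so there are 8 full weeks plus 2 extra days.
Each full week contributes 5 weekdays (Mon–Fri): 8 × 5 = 40.
The 2 extra days are Sun, Mon — 1 of them qualifies.
Total: 40 + 1 = 41.
Holidays: 21 February 1964 (Fri); 14 March 1964 (Sat); 15 March 1964 (Sun); 19 March 1964 (Thu); 26 March 1964 (Thu); 12 April 1964 (Sun).
3 of the 6 holidays fall on weekdays; the rest are weekends and were already excluded.
Business days: 41 − 3 = 38.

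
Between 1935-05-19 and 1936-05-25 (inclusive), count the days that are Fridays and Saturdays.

1935-05-19 is a Sunday.
The range spans 373 days (inclusive of both endpoints).
373 = 7 × 53 + 2, so there are 53 full weeks plus 2 extra days.
Each full week contributes 2 days from the set (Fri, Sat): 53 × 2 = 106.
The 2 extra days are Sun, Mon — none qualify.
Total: 106 + 0 = 106.

106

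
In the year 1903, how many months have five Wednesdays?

A month has five Wednesdays exactly when Wednesday falls within its first (length − 28) days.
Jan: 31 days, starts Thu → 5 of Thu, Fri, Sat
Feb: 28 days, starts Sun → 5 of (none)
Mar: 31 days, starts Sun → 5 of Sun, Mon, Tue
Apr: 30 days, starts Wed → 5 of Wed, Thu ✓
May: 31 days, starts Fri → 5 of Fri, Sat, Sun
Jun: 30 days, starts Mon → 5 of Mon, Tue
Jul: 31 days, starts Wed → 5 of Wed, Thu, Fri ✓
Aug: 31 days, starts Sat → 5 of Sat, Sun, Mon
Sep: 30 days, starts Tue → 5 of Tue, Wed ✓
Oct: 31 days, starts Thu → 5 of Thu, Fri, Sat
Nov: 30 days, starts Sun → 5 of Sun, Mon
Dec: 31 days, starts Tue → 5 of Tue, Wed, Thu ✓
Months with five Wednesdays: Apr, Jul, Sep, Dec.

4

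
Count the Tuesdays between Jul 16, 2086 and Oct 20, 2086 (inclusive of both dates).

Jul 16, 2086 is a Tuesday.
The range spans 97 days (inclusive of both endpoints).
97 = 7 × 13 + 6, so there are 13 full weeks plus 6 extra days.
Each full week contributes one Tuesday: 13 so far.
The 6 extra days are Tuesday, Wednesday, Thursday, Friday, Saturday, Sunday — 1 of them qualifies.
Total: 13 + 1 = 14.

14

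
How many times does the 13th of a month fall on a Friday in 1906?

2

The 13th falls on a Friday when the month's 13th has weekday Fri.
Jan 13 is Sat; Feb 13 is Tue; Mar 13 is Tue; Apr 13 is Fri ✓; May 13 is Sun; Jun 13 is Wed; Jul 13 is Fri ✓; Aug 13 is Mon; Sep 13 is Thu; Oct 13 is Sat; Nov 13 is Tue; Dec 13 is Thu.
Friday the 13ths: Apr, Jul.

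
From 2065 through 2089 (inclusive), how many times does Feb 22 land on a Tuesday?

4

Day of week of February 22 in each year:
2065: Sun, 2066: Mon, 2067: Tue ✓, 2068: Wed, 2069: Fri, 2070: Sat, 2071: Sun, 2072: Mon, 2073: Wed, 2074: Thu, 2075: Fri, 2076: Sat, 2077: Mon, 2078: Tue ✓, 2079: Wed, 2080: Thu, 2081: Sat, 2082: Sun, 2083: Mon, 2084: Tue ✓, 2085: Thu, 2086: Fri, 2087: Sat, 2088: Sun, 2089: Tue ✓
Tuesdays: 2067, 2078, 2084, 2089.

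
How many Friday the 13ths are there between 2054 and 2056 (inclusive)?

Friday-the-13ths by year:
2054: Feb, Mar, Nov
2055: Aug
2056: Oct

5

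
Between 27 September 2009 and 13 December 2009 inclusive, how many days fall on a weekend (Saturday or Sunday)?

27 September 2009 is a Sunday.
The range spans 78 days (inclusive of both endpoints).
78 = 7 × 11 + 1, so there are 11 full weeks plus 1 extra day.
Each full week contributes 2 weekend days (Sat, Sun): 11 × 2 = 22.
The 1 extra day is Sun — 1 of them qualifies.
Total: 22 + 1 = 23.

23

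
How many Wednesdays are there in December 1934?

1934-12-01 is a Saturday.
The range spans 31 days (inclusive of both endpoints).
31 = 7 × 4 + 3, so there are 4 full weeks plus 3 extra days.
Each full week contributes one Wednesday: 4 so far.
The 3 extra days are Sat, Sun, Mon — none qualify.
Total: 4 + 0 = 4.

4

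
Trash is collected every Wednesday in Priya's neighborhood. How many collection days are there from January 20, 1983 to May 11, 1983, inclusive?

16 Wednesdays

January 20, 1983 is a Thursday.
That's 112 days from start to end, counting both.
112 = 7 × 16, so the span is exactly 16 full weeks.
Each full week contributes one Wednesday: 16 so far.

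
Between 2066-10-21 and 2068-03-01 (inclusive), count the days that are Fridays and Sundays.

2066-10-21 is a Thursday.
That's 498 days from start to end, counting both.
498 = 7 × 71 + 1, so there are 71 full weeks plus 1 extra day.
Each full week contributes 2 days from the set (Fri, Sun): 71 × 2 = 142.
The 1 extra day is Thursday — none qualify.
Total: 142 + 0 = 142.

142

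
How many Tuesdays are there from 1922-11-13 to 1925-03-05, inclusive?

1922-11-13 is a Monday.
The range spans 844 days (inclusive of both endpoints).
844 = 7 × 120 + 4, so there are 120 full weeks plus 4 extra days.
Each full week contributes one Tuesday: 120 so far.
The 4 extra days are Mon, Tue, Wed, Thu — 1 of them qualifies.
Total: 120 + 1 = 121.

121 Tuesdays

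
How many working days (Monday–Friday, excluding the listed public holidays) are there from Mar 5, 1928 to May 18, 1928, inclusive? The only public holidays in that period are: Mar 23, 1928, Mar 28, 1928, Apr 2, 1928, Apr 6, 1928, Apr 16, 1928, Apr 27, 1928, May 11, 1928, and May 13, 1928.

48

Mar 5, 1928 is a Monday.
That's 75 days from start to end, counting both.
75 = 7 × 10 + 5, so there are 10 full weeks plus 5 extra days.
Each full week contributes 5 weekdays (Mon–Fri): 10 × 5 = 50.
The 5 extra days are Monday, Tuesday, Wednesday, Thursday, Friday — 5 of them qualify.
Total: 50 + 5 = 55.
Holidays: Mar 23, 1928 (Fri); Mar 28, 1928 (Wed); Apr 2, 1928 (Mon); Apr 6, 1928 (Fri); Apr 16, 1928 (Mon); Apr 27, 1928 (Fri); May 11, 1928 (Fri); May 13, 1928 (Sun).
7 of the 8 holidays fall on weekdays; the rest are weekends and were already excluded.
Business days: 55 − 7 = 48.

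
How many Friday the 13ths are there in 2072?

The 13th falls on a Friday when the month's 13th has weekday Fri.
Jan 13 is Wed; Feb 13 is Sat; Mar 13 is Sun; Apr 13 is Wed; May 13 is Fri ✓; Jun 13 is Mon; Jul 13 is Wed; Aug 13 is Sat; Sep 13 is Tue; Oct 13 is Thu; Nov 13 is Sun; Dec 13 is Tue.
Friday the 13ths: May.

1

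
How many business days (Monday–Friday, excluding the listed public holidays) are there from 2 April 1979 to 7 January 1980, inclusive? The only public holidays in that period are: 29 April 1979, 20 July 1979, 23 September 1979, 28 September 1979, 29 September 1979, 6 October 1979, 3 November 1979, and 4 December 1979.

2 April 1979 is a Monday.
That's 281 days from start to end, counting both.
281 = 7 × 40 + 1, so there are 40 full weeks plus 1 extra day.
Each full week contributes 5 weekdays (Mon–Fri): 40 × 5 = 200.
The 1 extra day is Monday — 1 of them qualifies.
Total: 200 + 1 = 201.
Holidays: 29 April 1979 (Sun); 20 July 1979 (Fri); 23 September 1979 (Sun); 28 September 1979 (Fri); 29 September 1979 (Sat); 6 October 1979 (Sat); 3 November 1979 (Sat); 4 December 1979 (Tue).
3 of the 8 holidays fall on weekdays; the rest are weekends and were already excluded.
Business days: 201 − 3 = 198.

198 business days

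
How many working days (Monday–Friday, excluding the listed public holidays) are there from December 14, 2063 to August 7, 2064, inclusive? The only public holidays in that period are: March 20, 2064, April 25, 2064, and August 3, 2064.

December 14, 2063 is a Friday.
That's 238 days from start to end, counting both.
238 = 7 × 34, so the span is exactly 34 full weeks.
Each full week contributes 5 weekdays (Mon–Fri): 34 × 5 = 170.
Holidays: March 20, 2064 (Thu); April 25, 2064 (Fri); August 3, 2064 (Sun).
2 of the 3 holidays fall on weekdays; the rest are weekends and were already excluded.
Business days: 170 − 2 = 168.

168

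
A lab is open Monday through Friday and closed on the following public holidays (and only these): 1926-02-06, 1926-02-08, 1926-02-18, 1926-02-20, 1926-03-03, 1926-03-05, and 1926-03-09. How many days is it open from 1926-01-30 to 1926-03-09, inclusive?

22

1926-01-30 is a Saturday.
The range spans 39 days (inclusive of both endpoints).
39 = 7 × 5 + 4, so there are 5 full weeks plus 4 extra days.
Each full week contributes 5 weekdays (Mon–Fri): 5 × 5 = 25.
The 4 extra days are Sat, Sun, Mon, Tue — 2 of them qualify.
Total: 25 + 2 = 27.
Holidays: 1926-02-06 (Sat); 1926-02-08 (Mon); 1926-02-18 (Thu); 1926-02-20 (Sat); 1926-03-03 (Wed); 1926-03-05 (Fri); 1926-03-09 (Tue).
5 of the 7 holidays fall on weekdays; the rest are weekends and were already excluded.
Business days: 27 − 5 = 22.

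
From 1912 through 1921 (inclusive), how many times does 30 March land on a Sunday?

2

Day of week of March 30 in each year:
1912: Sat, 1913: Sun ✓, 1914: Mon, 1915: Tue, 1916: Thu, 1917: Fri, 1918: Sat, 1919: Sun ✓, 1920: Tue, 1921: Wed
Sundays: 1913, 1919.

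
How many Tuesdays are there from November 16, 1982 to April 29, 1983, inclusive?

24 Tuesdays

November 16, 1982 is a Tuesday.
That's 165 days from start to end, counting both.
165 = 7 × 23 + 4, so there are 23 full weeks plus 4 extra days.
Each full week contributes one Tuesday: 23 so far.
The 4 extra days are Tue, Wed, Thu, Fri — 1 of them qualifies.
Total: 23 + 1 = 24.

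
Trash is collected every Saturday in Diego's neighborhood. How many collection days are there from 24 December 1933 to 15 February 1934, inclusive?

24 December 1933 is a Sunday.
The range spans 54 days (inclusive of both endpoints).
54 = 7 × 7 + 5, so there are 7 full weeks plus 5 extra days.
Each full week contributes one Saturday: 7 so far.
The 5 extra days are Sun, Mon, Tue, Wed, Thu — none qualify.
Total: 7 + 0 = 7.

7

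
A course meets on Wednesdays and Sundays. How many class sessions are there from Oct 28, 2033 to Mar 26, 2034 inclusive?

Oct 28, 2033 is a Friday.
The range spans 150 days (inclusive of both endpoints).
150 = 7 × 21 + 3, so there are 21 full weeks plus 3 extra days.
Each full week contributes 2 days from the set (Wed, Sun): 21 × 2 = 42.
The 3 extra days are Fri, Sat, Sun — 1 of them qualifies.
Total: 42 + 1 = 43.

43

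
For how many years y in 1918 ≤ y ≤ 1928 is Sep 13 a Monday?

Day of week of September 13 in each year:
1918: Fri, 1919: Sat, 1920: Mon ✓, 1921: Tue, 1922: Wed, 1923: Thu, 1924: Sat, 1925: Sun, 1926: Mon ✓, 1927: Tue, 1928: Thu
Mondays: 1920, 1926.

2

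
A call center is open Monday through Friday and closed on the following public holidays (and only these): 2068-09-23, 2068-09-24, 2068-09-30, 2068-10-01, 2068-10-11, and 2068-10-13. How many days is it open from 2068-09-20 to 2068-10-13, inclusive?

2068-09-20 is a Thursday.
That's 24 days from start to end, counting both.
24 = 7 × 3 + 3, so there are 3 full weeks plus 3 extra days.
Each full week contributes 5 weekdays (Mon–Fri): 3 × 5 = 15.
The 3 extra days are Thu, Fri, Sat — 2 of them qualify.
Total: 15 + 2 = 17.
Holidays: 2068-09-23 (Sun); 2068-09-24 (Mon); 2068-09-30 (Sun); 2068-10-01 (Mon); 2068-10-11 (Thu); 2068-10-13 (Sat).
3 of the 6 holidays fall on weekdays; the rest are weekends and were already excluded.
Business days: 17 − 3 = 14.

14 working days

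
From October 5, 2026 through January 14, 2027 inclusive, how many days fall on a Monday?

15

October 5, 2026 is a Monday.
From October 5, 2026 to January 14, 2027 is 102 days inclusive.
102 = 7 × 14 + 4, so there are 14 full weeks plus 4 extra days.
Each full week contributes one Monday: 14 so far.
The 4 extra days are Monday, Tuesday, Wednesday, Thursday — 1 of them qualifies.
Total: 14 + 1 = 15.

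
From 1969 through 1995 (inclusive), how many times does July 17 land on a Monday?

Day of week of July 17 in each year:
1969: Thu, 1970: Fri, 1971: Sat, 1972: Mon ✓, 1973: Tue, 1974: Wed, 1975: Thu, 1976: Sat, 1977: Sun, 1978: Mon ✓, 1979: Tue, 1980: Thu, 1981: Fri, 1982: Sat, 1983: Sun, 1984: Tue, 1985: Wed, 1986: Thu, 1987: Fri, 1988: Sun, 1989: Mon ✓, 1990: Tue, 1991: Wed, 1992: Fri, 1993: Sat, 1994: Sun, 1995: Mon ✓
Mondays: 1972, 1978, 1989, 1995.

4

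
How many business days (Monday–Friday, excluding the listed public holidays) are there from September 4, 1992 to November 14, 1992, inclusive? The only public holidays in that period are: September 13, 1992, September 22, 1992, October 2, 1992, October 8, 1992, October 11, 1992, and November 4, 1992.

47 business days

September 4, 1992 is a Friday.
From September 4, 1992 to November 14, 1992 is 72 days inclusive.
72 = 7 × 10 + 2, so there are 10 full weeks plus 2 extra days.
Each full week contributes 5 weekdays (Mon–Fri): 10 × 5 = 50.
The 2 extra days are Fri, Sat — 1 of them qualifies.
Total: 50 + 1 = 51.
Holidays: September 13, 1992 (Sun); September 22, 1992 (Tue); October 2, 1992 (Fri); October 8, 1992 (Thu); October 11, 1992 (Sun); November 4, 1992 (Wed).
4 of the 6 holidays fall on weekdays; the rest are weekends and were already excluded.
Business days: 51 − 4 = 47.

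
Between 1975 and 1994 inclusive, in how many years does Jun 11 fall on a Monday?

Day of week of June 11 in each year:
1975: Wed, 1976: Fri, 1977: Sat, 1978: Sun, 1979: Mon ✓, 1980: Wed, 1981: Thu, 1982: Fri, 1983: Sat, 1984: Mon ✓, 1985: Tue, 1986: Wed, 1987: Thu, 1988: Sat, 1989: Sun, 1990: Mon ✓, 1991: Tue, 1992: Thu, 1993: Fri, 1994: Sat
Mondays: 1979, 1984, 1990.

3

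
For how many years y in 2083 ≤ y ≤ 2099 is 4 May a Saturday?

2

Day of week of May 4 in each year:
2083: Tue, 2084: Thu, 2085: Fri, 2086: Sat ✓, 2087: Sun, 2088: Tue, 2089: Wed, 2090: Thu, 2091: Fri, 2092: Sun, 2093: Mon, 2094: Tue, 2095: Wed, 2096: Fri, 2097: Sat ✓, 2098: Sun, 2099: Mon
Saturdays: 2086, 2097.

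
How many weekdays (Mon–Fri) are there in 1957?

261

1 January 1957 is a Tuesday.
From 1 January 1957 to 31 December 1957 is 365 days inclusive.
365 = 7 × 52 + 1, so there are 52 full weeks plus 1 extra day.
Each full week contributes 5 weekdays (Mon–Fri): 52 × 5 = 260.
The 1 extra day is Tue — 1 of them qualifies.
Total: 260 + 1 = 261.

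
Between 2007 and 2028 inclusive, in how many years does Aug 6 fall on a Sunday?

Day of week of August 6 in each year:
2007: Mon, 2008: Wed, 2009: Thu, 2010: Fri, 2011: Sat, 2012: Mon, 2013: Tue, 2014: Wed, 2015: Thu, 2016: Sat, 2017: Sun ✓, 2018: Mon, 2019: Tue, 2020: Thu, 2021: Fri, 2022: Sat, 2023: Sun ✓, 2024: Tue, 2025: Wed, 2026: Thu, 2027: Fri, 2028: Sun ✓
Sundays: 2017, 2023, 2028.

3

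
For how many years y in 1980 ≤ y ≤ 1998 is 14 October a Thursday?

2

Day of week of October 14 in each year:
1980: Tue, 1981: Wed, 1982: Thu ✓, 1983: Fri, 1984: Sun, 1985: Mon, 1986: Tue, 1987: Wed, 1988: Fri, 1989: Sat, 1990: Sun, 1991: Mon, 1992: Wed, 1993: Thu ✓, 1994: Fri, 1995: Sat, 1996: Mon, 1997: Tue, 1998: Wed
Thursdays: 1982, 1993.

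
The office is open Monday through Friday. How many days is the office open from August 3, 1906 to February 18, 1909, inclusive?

665 weekdays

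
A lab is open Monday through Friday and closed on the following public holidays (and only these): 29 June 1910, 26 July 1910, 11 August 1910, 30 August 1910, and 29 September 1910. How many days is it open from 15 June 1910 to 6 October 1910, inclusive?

15 June 1910 is a Wednesday.
The range spans 114 days (inclusive of both endpoints).
114 = 7 × 16 + 2, so there are 16 full weeks plus 2 extra days.
Each full week contributes 5 weekdays (Mon–Fri): 16 × 5 = 80.
The 2 extra days are Wed, Thu — 2 of them qualify.
Total: 80 + 2 = 82.
Holidays: 29 June 1910 (Wed); 26 July 1910 (Tue); 11 August 1910 (Thu); 30 August 1910 (Tue); 29 September 1910 (Thu).
All 5 holidays fall on weekdays, so subtract 5.
Business days: 82 − 5 = 77.

77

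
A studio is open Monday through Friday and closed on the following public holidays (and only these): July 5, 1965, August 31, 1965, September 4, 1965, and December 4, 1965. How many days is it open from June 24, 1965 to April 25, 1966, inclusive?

216

June 24, 1965 is a Thursday.
The range spans 306 days (inclusive of both endpoints).
306 = 7 × 43 + 5, so there are 43 full weeks plus 5 extra days.
Each full week contributes 5 weekdays (Mon–Fri): 43 × 5 = 215.
The 5 extra days are Thu, Fri, Sat, Sun, Mon — 3 of them qualify.
Total: 215 + 3 = 218.
Holidays: July 5, 1965 (Mon); August 31, 1965 (Tue); September 4, 1965 (Sat); December 4, 1965 (Sat).
2 of the 4 holidays fall on weekdays; the rest are weekends and were already excluded.
Business days: 218 − 2 = 216.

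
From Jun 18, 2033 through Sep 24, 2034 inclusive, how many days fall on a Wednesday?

Jun 18, 2033 is a Saturday.
That's 464 days from start to end, counting both.
464 = 7 × 66 + 2, so there are 66 full weeks plus 2 extra days.
Each full week contributes one Wednesday: 66 so far.
The 2 extra days are Saturday, Sunday — none qualify.
Total: 66 + 0 = 66.

66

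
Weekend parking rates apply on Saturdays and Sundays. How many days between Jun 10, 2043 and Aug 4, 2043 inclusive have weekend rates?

Jun 10, 2043 is a Wednesday.
The range spans 56 days (inclusive of both endpoints).
56 = 7 × 8, so the span is exactly 8 full weeks.
Each full week contributes 2 weekend days (Sat, Sun): 8 × 2 = 16.

16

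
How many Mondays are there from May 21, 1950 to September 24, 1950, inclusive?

18

May 21, 1950 is a Sunday.
That's 127 days from start to end, counting both.
127 = 7 × 18 + 1, so there are 18 full weeks plus 1 extra day.
Each full week contributes one Monday: 18 so far.
The 1 extra day is Sunday — none qualify.
Total: 18 + 0 = 18.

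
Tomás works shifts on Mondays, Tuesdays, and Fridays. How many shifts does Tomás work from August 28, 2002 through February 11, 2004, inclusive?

228

August 28, 2002 is a Wednesday.
That's 533 days from start to end, counting both.
533 = 7 × 76 + 1, so there are 76 full weeks plus 1 extra day.
Each full week contributes 3 days from the set (Mon, Tue, Fri): 76 × 3 = 228.
The 1 extra day is Wednesday — none qualify.
Total: 228 + 0 = 228.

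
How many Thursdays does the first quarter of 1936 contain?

13

1936-01-01 is a Wednesday.
The range spans 91 days (inclusive of both endpoints).
91 = 7 × 13, so the span is exactly 13 full weeks.
Each full week contributes one Thursday: 13 so far.
Total: 13.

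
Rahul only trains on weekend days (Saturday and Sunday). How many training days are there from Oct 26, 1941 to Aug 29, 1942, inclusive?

88

Oct 26, 1941 is a Sunday.
That's 308 days from start to end, counting both.
308 = 7 × 44, so the span is exactly 44 full weeks.
Each full week contributes 2 weekend days (Sat, Sun): 44 × 2 = 88.
Total: 88.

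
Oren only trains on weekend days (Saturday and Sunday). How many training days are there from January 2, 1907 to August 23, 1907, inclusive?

66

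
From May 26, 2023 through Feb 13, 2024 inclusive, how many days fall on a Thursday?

May 26, 2023 is a Friday.
From May 26, 2023 to Feb 13, 2024 is 264 days inclusive.
264 = 7 × 37 + 5, so there are 37 full weeks plus 5 extra days.
Each full week contributes one Thursday: 37 so far.
The 5 extra days are Fri, Sat, Sun, Mon, Tue — none qualify.
Total: 37 + 0 = 37.

37 Thursdays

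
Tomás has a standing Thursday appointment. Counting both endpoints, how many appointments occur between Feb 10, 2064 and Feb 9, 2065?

Feb 10, 2064 is a Sunday.
The range spans 366 days (inclusive of both endpoints).
366 = 7 × 52 + 2, so there are 52 full weeks plus 2 extra days.
Each full week contributes one Thursday: 52 so far.
The 2 extra days are Sun, Mon — none qualify.
Total: 52 + 0 = 52.

52 Thursdays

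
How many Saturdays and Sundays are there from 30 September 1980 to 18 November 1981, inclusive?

30 September 1980 is a Tuesday.
From 30 September 1980 to 18 November 1981 is 415 days inclusive.
415 = 7 × 59 + 2, so there are 59 full weeks plus 2 extra days.
Each full week contributes 2 weekend days (Sat, Sun): 59 × 2 = 118.
The 2 extra days are Tue, Wed — none qualify.
Total: 118 + 0 = 118.

118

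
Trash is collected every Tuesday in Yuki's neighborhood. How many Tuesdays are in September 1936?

5

September 1, 1936 is a Tuesday.
That's 30 days from start to end, counting both.
30 = 7 × 4 + 2, so there are 4 full weeks plus 2 extra days.
Each full week contributes one Tuesday: 4 so far.
The 2 extra days are Tue, Wed — 1 of them qualifies.
Total: 4 + 1 = 5.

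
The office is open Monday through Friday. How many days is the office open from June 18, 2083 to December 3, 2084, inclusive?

381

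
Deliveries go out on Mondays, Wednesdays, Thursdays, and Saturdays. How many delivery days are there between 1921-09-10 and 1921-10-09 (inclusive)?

17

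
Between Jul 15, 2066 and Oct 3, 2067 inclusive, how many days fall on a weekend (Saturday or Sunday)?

Jul 15, 2066 is a Thursday.
The range spans 446 days (inclusive of both endpoints).
446 = 7 × 63 + 5, so there are 63 full weeks plus 5 extra days.
Each full week contributes 2 weekend days (Sat, Sun): 63 × 2 = 126.
The 5 extra days are Thursday, Friday, Saturday, Sunday, Monday — 2 of them qualify.
Total: 126 + 2 = 128.

128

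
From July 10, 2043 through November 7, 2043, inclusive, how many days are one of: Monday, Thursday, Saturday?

July 10, 2043 is a Friday.
From July 10, 2043 to November 7, 2043 is 121 days inclusive.
121 = 7 × 17 + 2, so there are 17 full weeks plus 2 extra days.
Each full week contributes 3 days from the set (Mon, Thu, Sat): 17 × 3 = 51.
The 2 extra days are Fri, Sat — 1 of them qualifies.
Total: 51 + 1 = 52.

52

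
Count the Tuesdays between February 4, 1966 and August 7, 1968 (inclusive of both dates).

131

February 4, 1966 is a Friday.
From February 4, 1966 to August 7, 1968 is 916 days inclusive.
916 = 7 × 130 + 6, so there are 130 full weeks plus 6 extra days.
Each full week contributes one Tuesday: 130 so far.
The 6 extra days are Friday, Saturday, Sunday, Monday, Tuesday, Wednesday — 1 of them qualifies.
Total: 130 + 1 = 131.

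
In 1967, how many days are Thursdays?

52

1967-01-01 is a Sunday.
The range spans 365 days (inclusive of both endpoints).
365 = 7 × 52 + 1, so there are 52 full weeks plus 1 extra day.
Each full week contributes one Thursday: 52 so far.
The 1 extra day is Sun — none qualify.
Total: 52 + 0 = 52.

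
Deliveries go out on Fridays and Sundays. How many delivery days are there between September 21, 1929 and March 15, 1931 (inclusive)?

155

September 21, 1929 is a Saturday.
From September 21, 1929 to March 15, 1931 is 541 days inclusive.
541 = 7 × 77 + 2, so there are 77 full weeks plus 2 extra days.
Each full week contributes 2 days from the set (Fri, Sun): 77 × 2 = 154.
The 2 extra days are Sat, Sun — 1 of them qualifies.
Total: 154 + 1 = 155.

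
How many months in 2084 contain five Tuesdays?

A month has five Tuesdays exactly when Tuesday falls within its first (length − 28) days.
Jan: 31 days, starts Sat → 5 of Sat, Sun, Mon
Feb: 29 days, starts Tue → 5 of Tue ✓
Mar: 31 days, starts Wed → 5 of Wed, Thu, Fri
Apr: 30 days, starts Sat → 5 of Sat, Sun
May: 31 days, starts Mon → 5 of Mon, Tue, Wed ✓
Jun: 30 days, starts Thu → 5 of Thu, Fri
Jul: 31 days, starts Sat → 5 of Sat, Sun, Mon
Aug: 31 days, starts Tue → 5 of Tue, Wed, Thu ✓
Sep: 30 days, starts Fri → 5 of Fri, Sat
Oct: 31 days, starts Sun → 5 of Sun, Mon, Tue ✓
Nov: 30 days, starts Wed → 5 of Wed, Thu
Dec: 31 days, starts Fri → 5 of Fri, Sat, Sun
Months with five Tuesdays: Feb, May, Aug, Oct.

4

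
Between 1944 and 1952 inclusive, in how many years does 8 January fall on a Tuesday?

2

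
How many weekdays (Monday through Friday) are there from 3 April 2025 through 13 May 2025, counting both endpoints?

3 April 2025 is a Thursday.
That's 41 days from start to end, counting both.
41 = 7 × 5 + 6, so there are 5 full weeks plus 6 extra days.
Each full week contributes 5 weekdays (Mon–Fri): 5 × 5 = 25.
The 6 extra days are Thu, Fri, Sat, Sun, Mon, Tue — 4 of them qualify.
Total: 25 + 4 = 29.

29 weekdays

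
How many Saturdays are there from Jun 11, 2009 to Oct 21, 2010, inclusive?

71

Jun 11, 2009 is a Thursday.
From Jun 11, 2009 to Oct 21, 2010 is 498 days inclusive.
498 = 7 × 71 + 1, so there are 71 full weeks plus 1 extra day.
Each full week contributes one Saturday: 71 so far.
The 1 extra day is Thu — none qualify.
Total: 71 + 0 = 71.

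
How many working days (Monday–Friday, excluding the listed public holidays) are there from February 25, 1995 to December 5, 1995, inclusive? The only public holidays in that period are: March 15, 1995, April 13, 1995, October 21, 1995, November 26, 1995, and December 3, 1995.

February 25, 1995 is a Saturday.
That's 284 days from start to end, counting both.
284 = 7 × 40 + 4, so there are 40 full weeks plus 4 extra days.
Each full week contributes 5 weekdays (Mon–Fri): 40 × 5 = 200.
The 4 extra days are Saturday, Sunday, Monday, Tuesday — 2 of them qualify.
Total: 200 + 2 = 202.
Holidays: March 15, 1995 (Wed); April 13, 1995 (Thu); October 21, 1995 (Sat); November 26, 1995 (Sun); December 3, 1995 (Sun).
2 of the 5 holidays fall on weekdays; the rest are weekends and were already excluded.
Business days: 202 − 2 = 200.

200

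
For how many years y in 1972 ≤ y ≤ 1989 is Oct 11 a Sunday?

2

Day of week of October 11 in each year:
1972: Wed, 1973: Thu, 1974: Fri, 1975: Sat, 1976: Mon, 1977: Tue, 1978: Wed, 1979: Thu, 1980: Sat, 1981: Sun ✓, 1982: Mon, 1983: Tue, 1984: Thu, 1985: Fri, 1986: Sat, 1987: Sun ✓, 1988: Tue, 1989: Wed
Sundays: 1981, 1987.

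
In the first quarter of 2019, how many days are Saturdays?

1 January 2019 is a Tuesday.
That's 90 days from start to end, counting both.
90 = 7 × 12 + 6, so there are 12 full weeks plus 6 extra days.
Each full week contributes one Saturday: 12 so far.
The 6 extra days are Tue, Wed, Thu, Fri, Sat, Sun — 1 of them qualifies.
Total: 12 + 1 = 13.

13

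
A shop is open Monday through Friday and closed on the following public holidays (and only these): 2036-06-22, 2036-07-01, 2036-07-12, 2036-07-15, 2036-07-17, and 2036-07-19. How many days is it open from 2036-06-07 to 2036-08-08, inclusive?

42 working days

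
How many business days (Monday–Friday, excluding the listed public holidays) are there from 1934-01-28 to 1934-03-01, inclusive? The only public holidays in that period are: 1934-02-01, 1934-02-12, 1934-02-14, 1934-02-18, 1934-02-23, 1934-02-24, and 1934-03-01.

19 business days

1934-01-28 is a Sunday.
The range spans 33 days (inclusive of both endpoints).
33 = 7 × 4 + 5, so there are 4 full weeks plus 5 extra days.
Each full week contributes 5 weekdays (Mon–Fri): 4 × 5 = 20.
The 5 extra days are Sunday, Monday, Tuesday, Wednesday, Thursday — 4 of them qualify.
Total: 20 + 4 = 24.
Holidays: 1934-02-01 (Thu); 1934-02-12 (Mon); 1934-02-14 (Wed); 1934-02-18 (Sun); 1934-02-23 (Fri); 1934-02-24 (Sat); 1934-03-01 (Thu).
5 of the 7 holidays fall on weekdays; the rest are weekends and were already excluded.
Business days: 24 − 5 = 19.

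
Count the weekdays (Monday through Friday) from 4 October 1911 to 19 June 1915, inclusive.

968 weekdays

4 October 1911 is a Wednesday.
The range spans 1355 days (inclusive of both endpoints).
1355 = 7 × 193 + 4, so there are 193 full weeks plus 4 extra days.
Each full week contributes 5 weekdays (Mon–Fri): 193 × 5 = 965.
The 4 extra days are Wednesday, Thursday, Friday, Saturday — 3 of them qualify.
Total: 965 + 3 = 968.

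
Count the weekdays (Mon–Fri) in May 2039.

May 1, 2039 is a Sunday.
The range spans 31 days (inclusive of both endpoints).
31 = 7 × 4 + 3, so there are 4 full weeks plus 3 extra days.
Each full week contributes 5 weekdays (Mon–Fri): 4 × 5 = 20.
The 3 extra days are Sunday, Monday, Tuesday — 2 of them qualify.
Total: 20 + 2 = 22.

22 weekdays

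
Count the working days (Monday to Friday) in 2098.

261 weekdays

2098-01-01 is a Wednesday.
From 2098-01-01 to 2098-12-31 is 365 days inclusive.
365 = 7 × 52 + 1, so there are 52 full weeks plus 1 extra day.
Each full week contributes 5 weekdays (Mon–Fri): 52 × 5 = 260.
The 1 extra day is Wednesday — 1 of them qualifies.
Total: 260 + 1 = 261.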